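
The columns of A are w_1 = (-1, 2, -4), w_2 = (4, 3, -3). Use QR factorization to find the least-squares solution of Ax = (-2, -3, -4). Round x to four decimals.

x = (0.9228, -0.5270)

w_1 = (-1, 2, -4); ‖w_1‖ = 4.5826, so e_1 = (-0.2182, 0.4364, -0.8729).
e_1·w_2 = (-0.2182)·4 + 0.4364·3 + (-0.8729)·(-3) = 3.0551.
u_2 = w_2 − 3.0551·e_1 = (4.6667, 1.6667, -0.3333).
‖u_2‖ = 4.9666, so e_2 = (0.9396, 0.3356, -0.0671).
Qᵀb = (2.6186, -2.6175).
Back-substitute: x_2 = -2.6175/4.9666 = -0.5270.
x_1 = (2.6186 − 3.0551·(-0.5270))/4.5826 = 0.9228.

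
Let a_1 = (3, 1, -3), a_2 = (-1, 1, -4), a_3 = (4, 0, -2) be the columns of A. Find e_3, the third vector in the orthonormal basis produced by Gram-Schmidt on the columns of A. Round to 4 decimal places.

e_3 = (0.0643, -0.9642, -0.2571)

e_1 = a_1/‖a_1‖ = (3, 1, -3)/4.3589 = (0.6882, 0.2294, -0.6882).
r_{12} = e_1·a_2 = 2.2942.
u_2 = a_2 − 2.2942·e_1 = (-2.5789, 0.4737, -2.4211).
‖u_2‖ = 3.5689, so e_2 = (-0.7226, 0.1327, -0.6784).
r_{13} = e_1·a_3 = 4.1295; r_{23} = e_2·a_3 = -1.5337.
u_3 = a_3 − 4.1295·e_1 + 1.5337·e_2 = (0.0496, -0.7438, -0.1983).
‖u_3‖ = 0.7714, so e_3 = (0.0643, -0.9642, -0.2571).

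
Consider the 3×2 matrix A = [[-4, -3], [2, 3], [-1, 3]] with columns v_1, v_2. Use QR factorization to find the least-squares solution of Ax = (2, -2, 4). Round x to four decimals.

x = (-1.2632, 0.7018)

v_1 = (-4, 2, -1); ‖v_1‖ = 4.5826, so q_1 = (-0.8729, 0.4364, -0.2182).
q_1·v_2 = (-0.8729)·(-3) + 0.4364·3 + (-0.2182)·3 = 3.2733.
u_2 = v_2 − 3.2733·q_1 = (-0.1429, 1.5714, 3.7143).
‖u_2‖ = 4.0356, so q_2 = (-0.0354, 0.3894, 0.9204).
Qᵀb = (-3.4915, 2.8320).
Back-substitute: x_2 = 2.8320/4.0356 = 0.7018.
x_1 = (-3.4915 − 3.2733·0.7018)/4.5826 = -1.2632.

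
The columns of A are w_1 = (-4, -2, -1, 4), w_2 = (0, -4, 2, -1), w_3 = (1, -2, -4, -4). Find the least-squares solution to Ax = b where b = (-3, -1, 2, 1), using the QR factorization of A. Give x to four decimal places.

e_1 = w_1/‖w_1‖ = (-4, -2, -1, 4)/6.0828 = (-0.6576, -0.3288, -0.1644, 0.6576).
r_{12} = e_1·w_2 = 0.3288.
u_2 = w_2 − 0.3288·e_1 = (0.2162, -3.8919, 2.0541, -1.2162).
‖u_2‖ = 4.5708, so e_2 = (0.0473, -0.8515, 0.4494, -0.2661).
r_{13} = e_1·w_3 = -1.9728; r_{23} = e_2·w_3 = 1.0170.
u_3 = w_3 + 1.9728·e_1 − 1.0170·e_2 = (-0.3454, -1.7827, -4.7814, -2.4321).
‖u_3‖ = 5.6634, so e_3 = (-0.0610, -0.3148, -0.8443, -0.4294).
Qᵀb = (2.6304, 1.3423, -1.6202).
Back-substitute: x_3 = -1.6202/5.6634 = -0.2861.
x_2 = (1.3423 − 1.0170·(-0.2861))/4.5708 = 0.3573.
x_1 = (2.6304 − 0.3288·0.3573 + 1.9728·(-0.2861))/6.0828 = 0.3203.

x = (0.3203, 0.3573, -0.2861)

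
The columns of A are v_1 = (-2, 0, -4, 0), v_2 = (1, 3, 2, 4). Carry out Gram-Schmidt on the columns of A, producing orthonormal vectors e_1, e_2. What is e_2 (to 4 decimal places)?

v_1 = (-2, 0, -4, 0); ‖v_1‖ = 4.4721, so e_1 = (-0.4472, 0.0000, -0.8944, 0.0000).
e_1·v_2 = (-0.4472)·1 + 0.0000·3 + (-0.8944)·2 + 0.0000·4 = -2.2361.
u_2 = v_2 + 2.2361·e_1 = (0.0000, 3.0000, 0.0000, 4.0000).
‖u_2‖ = 5.0000, so e_2 = (0.0000, 0.6000, 0.0000, 0.8000).

e_2 = (0.0000, 0.6000, 0.0000, 0.8000)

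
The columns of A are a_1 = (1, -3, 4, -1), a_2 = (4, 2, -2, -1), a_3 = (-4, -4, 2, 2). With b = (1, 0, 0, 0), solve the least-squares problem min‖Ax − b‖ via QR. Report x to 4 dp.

x = (0.0849, 0.3491, 0.1321)

q_1 = a_1/‖a_1‖ = (1, -3, 4, -1)/5.1962 = (0.1925, -0.5774, 0.7698, -0.1925).
r_{12} = q_1·a_2 = -1.7321.
u_2 = a_2 + 1.7321·q_1 = (4.3333, 1.0000, -0.6667, -1.3333).
‖u_2‖ = 4.6904, so q_2 = (0.9239, 0.2132, -0.1421, -0.2843).
r_{13} = q_1·a_3 = 2.6943; r_{23} = q_2·a_3 = -5.4011.
u_3 = a_3 − 2.6943·q_1 + 5.4011·q_2 = (0.4714, -1.2929, -0.8418, 0.9832).
‖u_3‖ = 1.8892, so q_3 = (0.2495, -0.6844, -0.4456, 0.5204).
Qᵀb = (0.1925, 0.9239, 0.2495).
Back-substitute: x_3 = 0.2495/1.8892 = 0.1321.
x_2 = (0.9239 + 5.4011·0.1321)/4.6904 = 0.3491.
x_1 = (0.1925 + 1.7321·0.3491 − 2.6943·0.1321)/5.1962 = 0.0849.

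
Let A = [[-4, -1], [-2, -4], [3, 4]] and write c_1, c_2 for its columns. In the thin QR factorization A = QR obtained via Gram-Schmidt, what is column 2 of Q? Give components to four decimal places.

c_1 = (-4, -2, 3); ‖c_1‖ = 5.3852, so q_1 = (-0.7428, -0.3714, 0.5571).
q_1·c_2 = (-0.7428)·(-1) + (-0.3714)·(-4) + 0.5571·4 = 4.4567.
u_2 = c_2 − 4.4567·q_1 = (2.3103, -2.3448, 1.5172).
‖u_2‖ = 3.6246, so q_2 = (0.6374, -0.6469, 0.4186).

q_2 = (0.6374, -0.6469, 0.4186)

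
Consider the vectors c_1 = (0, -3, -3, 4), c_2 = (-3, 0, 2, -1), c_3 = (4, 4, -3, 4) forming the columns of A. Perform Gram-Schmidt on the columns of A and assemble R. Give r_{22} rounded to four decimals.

r_{22} = 3.3255

c_1 = (0, -3, -3, 4); ‖c_1‖ = 5.8310, so e_1 = (0.0000, -0.5145, -0.5145, 0.6860).
e_1·c_2 = 0.0000·(-3) + (-0.5145)·0 + (-0.5145)·2 + 0.6860·(-1) = -1.7150.
u_2 = c_2 + 1.7150·e_1 = (-3.0000, -0.8824, 1.1176, 0.1765).
r_{22} = ‖u_2‖ = 3.3255.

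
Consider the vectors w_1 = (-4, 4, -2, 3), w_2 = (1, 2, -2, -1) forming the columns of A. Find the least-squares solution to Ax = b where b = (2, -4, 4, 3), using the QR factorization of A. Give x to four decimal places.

w_1 = (-4, 4, -2, 3); ‖w_1‖ = 6.7082, so e_1 = (-0.5963, 0.5963, -0.2981, 0.4472).
e_1·w_2 = (-0.5963)·1 + 0.5963·2 + (-0.2981)·(-2) + 0.4472·(-1) = 0.7454.
u_2 = w_2 − 0.7454·e_1 = (1.4444, 1.5556, -1.7778, -1.3333).
‖u_2‖ = 3.0732, so e_2 = (0.4700, 0.5062, -0.5785, -0.4339).
Qᵀb = (-3.4286, -4.7002).
Back-substitute: x_2 = -4.7002/3.0732 = -1.5294.
x_1 = (-3.4286 − 0.7454·(-1.5294))/6.7082 = -0.3412.

x = (-0.3412, -1.5294)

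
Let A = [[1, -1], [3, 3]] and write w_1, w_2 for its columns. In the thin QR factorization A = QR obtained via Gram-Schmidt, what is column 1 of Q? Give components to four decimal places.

e_1 = (0.3162, 0.9487)

e_1 = w_1/‖w_1‖ = (1, 3)/3.1623 = (0.3162, 0.9487).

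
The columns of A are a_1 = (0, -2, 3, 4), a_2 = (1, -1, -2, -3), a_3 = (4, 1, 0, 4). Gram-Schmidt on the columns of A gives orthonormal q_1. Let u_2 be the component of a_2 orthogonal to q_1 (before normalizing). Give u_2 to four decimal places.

q_1 = a_1/‖a_1‖ = (0, -2, 3, 4)/5.3852 = (0.0000, -0.3714, 0.5571, 0.7428).
r_{12} = q_1·a_2 = -2.9711.
u_2 = a_2 + 2.9711·q_1 = (1.0000, -2.1034, -0.3448, -0.7931).

u_2 = (1.0000, -2.1034, -0.3448, -0.7931)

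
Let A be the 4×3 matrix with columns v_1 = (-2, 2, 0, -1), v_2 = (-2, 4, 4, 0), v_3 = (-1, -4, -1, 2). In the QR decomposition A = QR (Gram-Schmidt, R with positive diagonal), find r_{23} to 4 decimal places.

v_1 = (-2, 2, 0, -1); ‖v_1‖ = 3.0000, so q_1 = (-0.6667, 0.6667, 0.0000, -0.3333).
q_1·v_2 = (-0.6667)·(-2) + 0.6667·4 + 0.0000·4 + (-0.3333)·0 = 4.0000.
u_2 = v_2 − 4.0000·q_1 = (0.6667, 1.3333, 4.0000, 1.3333).
‖u_2‖ = 4.4721, so q_2 = (0.1491, 0.2981, 0.8944, 0.2981).
r_{23} = q_2·v_3 = -1.6398.

r_{23} = -1.6398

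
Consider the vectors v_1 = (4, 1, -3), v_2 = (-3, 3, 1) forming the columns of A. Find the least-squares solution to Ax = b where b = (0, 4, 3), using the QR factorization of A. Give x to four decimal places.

x = (0.2429, 0.9429)

e_1 = v_1/‖v_1‖ = (4, 1, -3)/5.0990 = (0.7845, 0.1961, -0.5883).
r_{12} = e_1·v_2 = -2.3534.
u_2 = v_2 + 2.3534·e_1 = (-1.1538, 3.4615, -0.3846).
‖u_2‖ = 3.6690, so e_2 = (-0.3145, 0.9435, -0.1048).
Qᵀb = (-0.9806, 3.4593).
Back-substitute: x_2 = 3.4593/3.6690 = 0.9429.
x_1 = (-0.9806 + 2.3534·0.9429)/5.0990 = 0.2429.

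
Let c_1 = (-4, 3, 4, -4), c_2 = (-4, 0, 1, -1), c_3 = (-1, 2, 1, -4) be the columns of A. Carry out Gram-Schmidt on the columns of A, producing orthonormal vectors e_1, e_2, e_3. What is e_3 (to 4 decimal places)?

e_3 = (0.0188, -0.0751, -0.6664, -0.7415)

c_1 = (-4, 3, 4, -4); ‖c_1‖ = 7.5498, so e_1 = (-0.5298, 0.3974, 0.5298, -0.5298).
e_1·c_2 = (-0.5298)·(-4) + 0.3974·0 + 0.5298·1 + (-0.5298)·(-1) = 3.1789.
u_2 = c_2 − 3.1789·e_1 = (-2.3158, -1.2632, -0.6842, 0.6842).
‖u_2‖ = 2.8098, so e_2 = (-0.8242, -0.4496, -0.2435, 0.2435).
e_1·c_3 = (-0.5298)·(-1) + 0.3974·2 + 0.5298·1 + (-0.5298)·(-4) = 3.9736; e_2·c_3 = (-0.8242)·(-1) + (-0.4496)·2 + (-0.2435)·1 + 0.2435·(-4) = -1.2925.
u_3 = c_3 − 3.9736·e_1 + 1.2925·e_2 = (0.0400, -0.1600, -1.4200, -1.5800).
‖u_3‖ = 2.1307, so e_3 = (0.0188, -0.0751, -0.6664, -0.7415).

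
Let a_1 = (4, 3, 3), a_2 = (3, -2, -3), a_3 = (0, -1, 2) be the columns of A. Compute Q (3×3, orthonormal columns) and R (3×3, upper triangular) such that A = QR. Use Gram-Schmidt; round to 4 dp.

Q = [[0.6860, 0.7192, 0.1104], [0.5145, -0.3722, -0.7725], [0.5145, -0.5867, 0.6254]], R = [[5.8310, -0.5145, 0.5145], [0.0000, 4.6621, -0.8012], [0.0000, 0.0000, 2.0232]]

q_1 = a_1/‖a_1‖ = (4, 3, 3)/5.8310 = (0.6860, 0.5145, 0.5145).
r_{12} = q_1·a_2 = -0.5145.
u_2 = a_2 + 0.5145·q_1 = (3.3529, -1.7353, -2.7353).
‖u_2‖ = 4.6621, so q_2 = (0.7192, -0.3722, -0.5867).
r_{13} = q_1·a_3 = 0.5145; r_{23} = q_2·a_3 = -0.8012.
u_3 = a_3 − 0.5145·q_1 + 0.8012·q_2 = (0.2233, -1.5629, 1.2652).
‖u_3‖ = 2.0232, so q_3 = (0.1104, -0.7725, 0.6254).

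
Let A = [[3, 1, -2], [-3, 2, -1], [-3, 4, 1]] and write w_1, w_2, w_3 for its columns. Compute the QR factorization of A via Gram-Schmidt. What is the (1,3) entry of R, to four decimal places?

r_{13} = -1.1547

q_1 = w_1/‖w_1‖ = (3, -3, -3)/5.1962 = (0.5774, -0.5774, -0.5774).
r_{13} = q_1·w_3 = -1.1547.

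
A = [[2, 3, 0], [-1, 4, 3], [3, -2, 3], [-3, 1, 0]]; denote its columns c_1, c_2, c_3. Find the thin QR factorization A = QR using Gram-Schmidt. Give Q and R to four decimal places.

c_1 = (2, -1, 3, -3); ‖c_1‖ = 4.7958, so e_1 = (0.4170, -0.2085, 0.6255, -0.6255).
e_1·c_2 = 0.4170·3 + (-0.2085)·4 + 0.6255·(-2) + (-0.6255)·1 = -1.4596.
u_2 = c_2 + 1.4596·e_1 = (3.6087, 3.6957, -1.0870, 0.0870).
‖u_2‖ = 5.2792, so e_2 = (0.6836, 0.7000, -0.2059, 0.0165).
e_1·c_3 = 0.4170·0 + (-0.2085)·3 + 0.6255·3 + (-0.6255)·0 = 1.2511; e_2·c_3 = 0.6836·0 + 0.7000·3 + (-0.2059)·3 + 0.0165·0 = 1.4824.
u_3 = c_3 − 1.2511·e_1 − 1.4824·e_2 = (-1.5351, 2.2231, 2.5226, 0.7582).
‖u_3‖ = 3.7732, so e_3 = (-0.4068, 0.5892, 0.6686, 0.2009).

Q = [[0.4170, 0.6836, -0.4068], [-0.2085, 0.7000, 0.5892], [0.6255, -0.2059, 0.6686], [-0.6255, 0.0165, 0.2009]], R = [[4.7958, -1.4596, 1.2511], [0.0000, 5.2792, 1.4824], [0.0000, 0.0000, 3.7732]]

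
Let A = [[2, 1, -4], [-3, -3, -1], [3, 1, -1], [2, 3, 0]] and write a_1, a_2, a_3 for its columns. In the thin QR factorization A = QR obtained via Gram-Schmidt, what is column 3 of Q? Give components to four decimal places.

a_1 = (2, -3, 3, 2); ‖a_1‖ = 5.0990, so e_1 = (0.3922, -0.5883, 0.5883, 0.3922).
e_1·a_2 = 0.3922·1 + (-0.5883)·(-3) + 0.5883·1 + 0.3922·3 = 3.9223.
u_2 = a_2 − 3.9223·e_1 = (-0.5385, -0.6923, -1.3077, 1.4615).
‖u_2‖ = 2.1483, so e_2 = (-0.2506, -0.3223, -0.6087, 0.6803).
e_1·a_3 = 0.3922·(-4) + (-0.5883)·(-1) + 0.5883·(-1) + 0.3922·0 = -1.5689; e_2·a_3 = (-0.2506)·(-4) + (-0.3223)·(-1) + (-0.6087)·(-1) + 0.6803·0 = 1.9335.
u_3 = a_3 + 1.5689·e_1 − 1.9335·e_2 = (-2.9000, -1.3000, 1.1000, -0.7000).
‖u_3‖ = 3.4351, so e_3 = (-0.8442, -0.3784, 0.3202, -0.2038).

e_3 = (-0.8442, -0.3784, 0.3202, -0.2038)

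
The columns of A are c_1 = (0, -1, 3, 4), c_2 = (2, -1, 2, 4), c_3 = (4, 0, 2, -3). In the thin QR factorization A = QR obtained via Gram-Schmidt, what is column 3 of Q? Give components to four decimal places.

q_1 = c_1/‖c_1‖ = (0, -1, 3, 4)/5.0990 = (0.0000, -0.1961, 0.5883, 0.7845).
r_{12} = q_1·c_2 = 4.5107.
u_2 = c_2 − 4.5107·q_1 = (2.0000, -0.1154, -0.6538, 0.4615).
‖u_2‖ = 2.1573, so q_2 = (0.9271, -0.0535, -0.3031, 0.2139).
r_{13} = q_1·c_3 = -1.1767; r_{23} = q_2·c_3 = 2.4604.
u_3 = c_3 + 1.1767·q_1 − 2.4604·q_2 = (1.7190, -0.0992, 3.4380, -2.6033).
‖u_3‖ = 4.6435, so q_3 = (0.3702, -0.0214, 0.7404, -0.5606).

q_3 = (0.3702, -0.0214, 0.7404, -0.5606)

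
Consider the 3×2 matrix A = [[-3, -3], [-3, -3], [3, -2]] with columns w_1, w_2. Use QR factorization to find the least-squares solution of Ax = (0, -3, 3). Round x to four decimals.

x = (0.8000, -0.3000)

w_1 = (-3, -3, 3); ‖w_1‖ = 5.1962, so e_1 = (-0.5774, -0.5774, 0.5774).
e_1·w_2 = (-0.5774)·(-3) + (-0.5774)·(-3) + 0.5774·(-2) = 2.3094.
u_2 = w_2 − 2.3094·e_1 = (-1.6667, -1.6667, -3.3333).
‖u_2‖ = 4.0825, so e_2 = (-0.4082, -0.4082, -0.8165).
Qᵀb = (3.4641, -1.2247).
Back-substitute: x_2 = -1.2247/4.0825 = -0.3000.
x_1 = (3.4641 − 2.3094·(-0.3000))/5.1962 = 0.8000.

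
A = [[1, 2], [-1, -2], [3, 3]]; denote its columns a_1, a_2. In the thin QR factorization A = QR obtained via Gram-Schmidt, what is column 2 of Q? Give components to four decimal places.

a_1 = (1, -1, 3); ‖a_1‖ = 3.3166, so q_1 = (0.3015, -0.3015, 0.9045).
q_1·a_2 = 0.3015·2 + (-0.3015)·(-2) + 0.9045·3 = 3.9196.
u_2 = a_2 − 3.9196·q_1 = (0.8182, -0.8182, -0.5455).
‖u_2‖ = 1.2792, so q_2 = (0.6396, -0.6396, -0.4264).

q_2 = (0.6396, -0.6396, -0.4264)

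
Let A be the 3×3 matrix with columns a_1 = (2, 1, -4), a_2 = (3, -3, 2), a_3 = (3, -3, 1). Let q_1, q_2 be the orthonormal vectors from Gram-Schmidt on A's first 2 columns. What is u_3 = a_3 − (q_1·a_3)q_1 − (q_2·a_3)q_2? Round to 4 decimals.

a_1 = (2, 1, -4); ‖a_1‖ = 4.5826, so q_1 = (0.4364, 0.2182, -0.8729).
q_1·a_2 = 0.4364·3 + 0.2182·(-3) + (-0.8729)·2 = -1.0911.
u_2 = a_2 + 1.0911·q_1 = (3.4762, -2.7619, 1.0476).
‖u_2‖ = 4.5617, so q_2 = (0.7620, -0.6054, 0.2297).
q_1·a_3 = 0.4364·3 + 0.2182·(-3) + (-0.8729)·1 = -0.2182; q_2·a_3 = 0.7620·3 + (-0.6054)·(-3) + 0.2297·1 = 4.3321.
u_3 = a_3 + 0.2182·q_1 − 4.3321·q_2 = (-0.2059, -0.3295, -0.1854).

u_3 = (-0.2059, -0.3295, -0.1854)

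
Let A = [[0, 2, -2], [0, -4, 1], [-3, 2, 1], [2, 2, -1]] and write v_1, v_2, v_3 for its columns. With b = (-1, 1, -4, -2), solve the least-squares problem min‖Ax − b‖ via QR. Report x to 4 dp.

e_1 = v_1/‖v_1‖ = (0, 0, -3, 2)/3.6056 = (0.0000, 0.0000, -0.8321, 0.5547).
r_{12} = e_1·v_2 = -0.5547.
u_2 = v_2 + 0.5547·e_1 = (2.0000, -4.0000, 1.5385, 2.3077).
‖u_2‖ = 5.2623, so e_2 = (0.3801, -0.7601, 0.2924, 0.4385).
r_{13} = e_1·v_3 = -1.3868; r_{23} = e_2·v_3 = -1.6664.
u_3 = v_3 + 1.3868·e_1 + 1.6664·e_2 = (-1.3667, -0.2667, 0.3333, 0.5000).
‖u_3‖ = 1.5166, so e_3 = (-0.9012, -0.1758, 0.2198, 0.3297).
Qᵀb = (2.2188, -3.1866, -0.8132).
Back-substitute: x_3 = -0.8132/1.5166 = -0.5362.
x_2 = (-3.1866 + 1.6664·(-0.5362))/5.2623 = -0.7754.
x_1 = (2.2188 + 0.5547·(-0.7754) + 1.3868·(-0.5362))/3.6056 = 0.2899.

x = (0.2899, -0.7754, -0.5362)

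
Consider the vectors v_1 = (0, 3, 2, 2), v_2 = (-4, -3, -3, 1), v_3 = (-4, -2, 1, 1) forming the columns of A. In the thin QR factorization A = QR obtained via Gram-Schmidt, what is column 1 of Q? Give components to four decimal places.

q_1 = (0.0000, 0.7276, 0.4851, 0.4851)

v_1 = (0, 3, 2, 2); ‖v_1‖ = 4.1231, so q_1 = (0.0000, 0.7276, 0.4851, 0.4851).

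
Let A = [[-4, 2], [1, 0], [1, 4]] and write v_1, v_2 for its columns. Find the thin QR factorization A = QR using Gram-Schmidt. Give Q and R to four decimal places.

v_1 = (-4, 1, 1); ‖v_1‖ = 4.2426, so e_1 = (-0.9428, 0.2357, 0.2357).
e_1·v_2 = (-0.9428)·2 + 0.2357·0 + 0.2357·4 = -0.9428.
u_2 = v_2 + 0.9428·e_1 = (1.1111, 0.2222, 4.2222).
‖u_2‖ = 4.3716, so e_2 = (0.2542, 0.0508, 0.9658).

Q = [[-0.9428, 0.2542], [0.2357, 0.0508], [0.2357, 0.9658]], R = [[4.2426, -0.9428], [0.0000, 4.3716]]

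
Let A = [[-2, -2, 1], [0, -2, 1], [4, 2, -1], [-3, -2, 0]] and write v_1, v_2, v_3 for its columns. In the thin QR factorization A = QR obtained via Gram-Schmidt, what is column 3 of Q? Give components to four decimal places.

q_3 = (0.2760, 0.0690, -0.4830, -0.8281)

q_1 = v_1/‖v_1‖ = (-2, 0, 4, -3)/5.3852 = (-0.3714, 0.0000, 0.7428, -0.5571).
r_{12} = q_1·v_2 = 3.3425.
u_2 = v_2 − 3.3425·q_1 = (-0.7586, -2.0000, -0.4828, -0.1379).
‖u_2‖ = 2.1972, so q_2 = (-0.3453, -0.9103, -0.2197, -0.0628).
r_{13} = q_1·v_3 = -1.1142; r_{23} = q_2·v_3 = -1.0358.
u_3 = v_3 + 1.1142·q_1 + 1.0358·q_2 = (0.2286, 0.0571, -0.4000, -0.6857).
‖u_3‖ = 0.8281, so q_3 = (0.2760, 0.0690, -0.4830, -0.8281).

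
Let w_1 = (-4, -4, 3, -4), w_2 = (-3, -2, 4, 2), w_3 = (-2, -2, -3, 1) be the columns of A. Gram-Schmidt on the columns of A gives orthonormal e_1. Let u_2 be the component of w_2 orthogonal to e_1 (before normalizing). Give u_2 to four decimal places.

w_1 = (-4, -4, 3, -4); ‖w_1‖ = 7.5498, so e_1 = (-0.5298, -0.5298, 0.3974, -0.5298).
e_1·w_2 = (-0.5298)·(-3) + (-0.5298)·(-2) + 0.3974·4 + (-0.5298)·2 = 3.1789.
u_2 = w_2 − 3.1789·e_1 = (-1.3158, -0.3158, 2.7368, 3.6842).

u_2 = (-1.3158, -0.3158, 2.7368, 3.6842)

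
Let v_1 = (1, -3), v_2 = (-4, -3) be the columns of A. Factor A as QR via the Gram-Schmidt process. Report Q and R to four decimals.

v_1 = (1, -3); ‖v_1‖ = 3.1623, so e_1 = (0.3162, -0.9487).
e_1·v_2 = 0.3162·(-4) + (-0.9487)·(-3) = 1.5811.
u_2 = v_2 − 1.5811·e_1 = (-4.5000, -1.5000).
‖u_2‖ = 4.7434, so e_2 = (-0.9487, -0.3162).

Q = [[0.3162, -0.9487], [-0.9487, -0.3162]], R = [[3.1623, 1.5811], [0.0000, 4.7434]]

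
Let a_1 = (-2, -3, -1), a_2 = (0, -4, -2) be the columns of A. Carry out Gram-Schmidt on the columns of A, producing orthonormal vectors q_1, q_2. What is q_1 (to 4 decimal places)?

q_1 = (-0.5345, -0.8018, -0.2673)

a_1 = (-2, -3, -1); ‖a_1‖ = 3.7417, so q_1 = (-0.5345, -0.8018, -0.2673).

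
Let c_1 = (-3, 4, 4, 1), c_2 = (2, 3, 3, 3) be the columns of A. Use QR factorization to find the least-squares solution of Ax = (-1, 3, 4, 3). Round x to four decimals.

x = (0.5412, 0.5366)

c_1 = (-3, 4, 4, 1); ‖c_1‖ = 6.4807, so e_1 = (-0.4629, 0.6172, 0.6172, 0.1543).
e_1·c_2 = (-0.4629)·2 + 0.6172·3 + 0.6172·3 + 0.1543·3 = 3.2404.
u_2 = c_2 − 3.2404·e_1 = (3.5000, 1.0000, 1.0000, 2.5000).
‖u_2‖ = 4.5277, so e_2 = (0.7730, 0.2209, 0.2209, 0.5522).
Qᵀb = (5.2463, 2.4295).
Back-substitute: x_2 = 2.4295/4.5277 = 0.5366.
x_1 = (5.2463 − 3.2404·0.5366)/6.4807 = 0.5412.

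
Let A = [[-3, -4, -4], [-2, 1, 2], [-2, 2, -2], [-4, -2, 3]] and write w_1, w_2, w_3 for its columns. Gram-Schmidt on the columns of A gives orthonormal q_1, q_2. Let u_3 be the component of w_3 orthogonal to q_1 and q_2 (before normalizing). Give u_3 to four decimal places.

w_1 = (-3, -2, -2, -4); ‖w_1‖ = 5.7446, so q_1 = (-0.5222, -0.3482, -0.3482, -0.6963).
q_1·w_2 = (-0.5222)·(-4) + (-0.3482)·1 + (-0.3482)·2 + (-0.6963)·(-2) = 2.4371.
u_2 = w_2 − 2.4371·q_1 = (-2.7273, 1.8485, 2.8485, -0.3030).
‖u_2‖ = 4.3658, so q_2 = (-0.6247, 0.4234, 0.6524, -0.0694).
q_1·w_3 = (-0.5222)·(-4) + (-0.3482)·2 + (-0.3482)·(-2) + (-0.6963)·3 = 0.0000; q_2·w_3 = (-0.6247)·(-4) + 0.4234·2 + 0.6524·(-2) + (-0.0694)·3 = 1.8324.
u_3 = w_3 + 0.0000·q_1 − 1.8324·q_2 = (-2.8553, 1.2242, -3.1955, 3.1272).

u_3 = (-2.8553, 1.2242, -3.1955, 3.1272)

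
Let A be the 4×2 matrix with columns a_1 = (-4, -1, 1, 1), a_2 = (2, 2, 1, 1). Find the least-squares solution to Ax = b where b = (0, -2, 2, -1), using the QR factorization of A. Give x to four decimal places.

x = (0.0476, -0.2619)

e_1 = a_1/‖a_1‖ = (-4, -1, 1, 1)/4.3589 = (-0.9177, -0.2294, 0.2294, 0.2294).
r_{12} = e_1·a_2 = -1.8353.
u_2 = a_2 + 1.8353·e_1 = (0.3158, 1.5789, 1.4211, 1.4211).
‖u_2‖ = 2.5752, so e_2 = (0.1226, 0.6131, 0.5518, 0.5518).
Qᵀb = (0.6882, -0.6745).
Back-substitute: x_2 = -0.6745/2.5752 = -0.2619.
x_1 = (0.6882 + 1.8353·(-0.2619))/4.3589 = 0.0476.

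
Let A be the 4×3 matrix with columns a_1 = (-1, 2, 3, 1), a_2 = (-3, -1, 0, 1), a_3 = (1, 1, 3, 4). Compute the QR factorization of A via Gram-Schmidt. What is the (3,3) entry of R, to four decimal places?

a_1 = (-1, 2, 3, 1); ‖a_1‖ = 3.8730, so q_1 = (-0.2582, 0.5164, 0.7746, 0.2582).
q_1·a_2 = (-0.2582)·(-3) + 0.5164·(-1) + 0.7746·0 + 0.2582·1 = 0.5164.
u_2 = a_2 − 0.5164·q_1 = (-2.8667, -1.2667, -0.4000, 0.8667).
‖u_2‖ = 3.2762, so q_2 = (-0.8750, -0.3866, -0.1221, 0.2645).
q_1·a_3 = (-0.2582)·1 + 0.5164·1 + 0.7746·3 + 0.2582·4 = 3.6148; q_2·a_3 = (-0.8750)·1 + (-0.3866)·1 + (-0.1221)·3 + 0.2645·4 = -0.5698.
u_3 = a_3 − 3.6148·q_1 + 0.5698·q_2 = (1.4348, -1.0870, 0.1304, 3.2174).
r_{33} = ‖u_3‖ = 3.6890.

r_{33} = 3.6890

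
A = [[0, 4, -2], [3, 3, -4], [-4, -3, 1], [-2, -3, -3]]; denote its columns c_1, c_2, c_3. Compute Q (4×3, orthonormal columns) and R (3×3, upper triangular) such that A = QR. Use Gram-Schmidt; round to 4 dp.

Q = [[0.0000, 0.9464, -0.1888], [0.5571, 0.0490, -0.5785], [-0.7428, 0.1713, -0.0376], [-0.3714, -0.2692, -0.7926]], R = [[5.3852, 5.0138, -1.8570], [0.0000, 4.2264, -1.1096], [0.0000, 0.0000, 5.0319]]

c_1 = (0, 3, -4, -2); ‖c_1‖ = 5.3852, so q_1 = (0.0000, 0.5571, -0.7428, -0.3714).
q_1·c_2 = 0.0000·4 + 0.5571·3 + (-0.7428)·(-3) + (-0.3714)·(-3) = 5.0138.
u_2 = c_2 − 5.0138·q_1 = (4.0000, 0.2069, 0.7241, -1.1379).
‖u_2‖ = 4.2264, so q_2 = (0.9464, 0.0490, 0.1713, -0.2692).
q_1·c_3 = 0.0000·(-2) + 0.5571·(-4) + (-0.7428)·1 + (-0.3714)·(-3) = -1.8570; q_2·c_3 = 0.9464·(-2) + 0.0490·(-4) + 0.1713·1 + (-0.2692)·(-3) = -1.1096.
u_3 = c_3 + 1.8570·q_1 + 1.1096·q_2 = (-0.9498, -2.9112, -0.1892, -3.9884).
‖u_3‖ = 5.0319, so q_3 = (-0.1888, -0.5785, -0.0376, -0.7926).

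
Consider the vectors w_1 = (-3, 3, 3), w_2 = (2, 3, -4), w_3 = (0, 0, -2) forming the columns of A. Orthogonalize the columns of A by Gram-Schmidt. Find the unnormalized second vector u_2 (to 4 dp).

u_2 = (1.0000, 4.0000, -3.0000)

w_1 = (-3, 3, 3); ‖w_1‖ = 5.1962, so q_1 = (-0.5774, 0.5774, 0.5774).
q_1·w_2 = (-0.5774)·2 + 0.5774·3 + 0.5774·(-4) = -1.7321.
u_2 = w_2 + 1.7321·q_1 = (1.0000, 4.0000, -3.0000).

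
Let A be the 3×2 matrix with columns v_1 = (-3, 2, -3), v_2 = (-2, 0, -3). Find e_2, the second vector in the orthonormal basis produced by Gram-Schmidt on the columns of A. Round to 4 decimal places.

e_2 = (0.0273, -0.8189, -0.5732)

v_1 = (-3, 2, -3); ‖v_1‖ = 4.6904, so e_1 = (-0.6396, 0.4264, -0.6396).
e_1·v_2 = (-0.6396)·(-2) + 0.4264·0 + (-0.6396)·(-3) = 3.1980.
u_2 = v_2 − 3.1980·e_1 = (0.0455, -1.3636, -0.9545).
‖u_2‖ = 1.6652, so e_2 = (0.0273, -0.8189, -0.5732).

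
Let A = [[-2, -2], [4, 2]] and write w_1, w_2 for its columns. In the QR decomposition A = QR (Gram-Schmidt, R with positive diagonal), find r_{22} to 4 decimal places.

r_{22} = 0.8944

w_1 = (-2, 4); ‖w_1‖ = 4.4721, so e_1 = (-0.4472, 0.8944).
e_1·w_2 = (-0.4472)·(-2) + 0.8944·2 = 2.6833.
u_2 = w_2 − 2.6833·e_1 = (-0.8000, -0.4000).
r_{22} = ‖u_2‖ = 0.8944.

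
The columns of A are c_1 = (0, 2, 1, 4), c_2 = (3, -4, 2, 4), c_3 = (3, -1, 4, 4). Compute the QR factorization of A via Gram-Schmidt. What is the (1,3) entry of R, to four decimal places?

r_{13} = 3.9279

c_1 = (0, 2, 1, 4); ‖c_1‖ = 4.5826, so q_1 = (0.0000, 0.4364, 0.2182, 0.8729).
r_{13} = q_1·c_3 = 3.9279.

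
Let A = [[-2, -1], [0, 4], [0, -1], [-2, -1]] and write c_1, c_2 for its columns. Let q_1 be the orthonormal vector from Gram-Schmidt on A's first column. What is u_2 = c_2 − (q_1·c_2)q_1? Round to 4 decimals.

c_1 = (-2, 0, 0, -2); ‖c_1‖ = 2.8284, so q_1 = (-0.7071, 0.0000, 0.0000, -0.7071).
q_1·c_2 = (-0.7071)·(-1) + 0.0000·4 + 0.0000·(-1) + (-0.7071)·(-1) = 1.4142.
u_2 = c_2 − 1.4142·q_1 = (0.0000, 4.0000, -1.0000, 0.0000).

u_2 = (0.0000, 4.0000, -1.0000, 0.0000)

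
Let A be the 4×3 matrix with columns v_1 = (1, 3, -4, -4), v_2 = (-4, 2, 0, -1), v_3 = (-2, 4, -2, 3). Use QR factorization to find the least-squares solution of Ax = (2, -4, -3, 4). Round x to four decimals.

x = (-0.2305, -1.1571, 0.4371)

v_1 = (1, 3, -4, -4); ‖v_1‖ = 6.4807, so q_1 = (0.1543, 0.4629, -0.6172, -0.6172).
q_1·v_2 = 0.1543·(-4) + 0.4629·2 + (-0.6172)·0 + (-0.6172)·(-1) = 0.9258.
u_2 = v_2 − 0.9258·q_1 = (-4.1429, 1.5714, 0.5714, -0.4286).
‖u_2‖ = 4.4881, so q_2 = (-0.9231, 0.3501, 0.1273, -0.0955).
q_1·v_3 = 0.1543·(-2) + 0.4629·4 + (-0.6172)·(-2) + (-0.6172)·3 = 0.9258; q_2·v_3 = (-0.9231)·(-2) + 0.3501·4 + 0.1273·(-2) + (-0.0955)·3 = 2.7056.
u_3 = v_3 − 0.9258·q_1 − 2.7056·q_2 = (0.3546, 2.6241, -1.7730, 3.8298).
‖u_3‖ = 4.9822, so q_3 = (0.0712, 0.5267, -0.3559, 0.7687).
Qᵀb = (-2.1602, -4.0106, 2.1779).
Back-substitute: x_3 = 2.1779/4.9822 = 0.4371.
x_2 = (-4.0106 − 2.7056·0.4371)/4.4881 = -1.1571.
x_1 = (-2.1602 − 0.9258·(-1.1571) − 0.9258·0.4371)/6.4807 = -0.2305.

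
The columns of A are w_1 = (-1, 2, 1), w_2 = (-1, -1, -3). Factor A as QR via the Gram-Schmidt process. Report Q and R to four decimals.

Q = [[-0.4082, -0.5774], [0.8165, 0.1155], [0.4082, -0.8083]], R = [[2.4495, -1.6330], [0.0000, 2.8868]]

w_1 = (-1, 2, 1); ‖w_1‖ = 2.4495, so q_1 = (-0.4082, 0.8165, 0.4082).
q_1·w_2 = (-0.4082)·(-1) + 0.8165·(-1) + 0.4082·(-3) = -1.6330.
u_2 = w_2 + 1.6330·q_1 = (-1.6667, 0.3333, -2.3333).
‖u_2‖ = 2.8868, so q_2 = (-0.5774, 0.1155, -0.8083).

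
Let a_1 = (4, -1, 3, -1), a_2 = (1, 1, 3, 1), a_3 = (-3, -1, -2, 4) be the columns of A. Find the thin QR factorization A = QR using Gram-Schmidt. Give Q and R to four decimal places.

e_1 = a_1/‖a_1‖ = (4, -1, 3, -1)/5.1962 = (0.7698, -0.1925, 0.5774, -0.1925).
r_{12} = e_1·a_2 = 2.1170.
u_2 = a_2 − 2.1170·e_1 = (-0.6296, 1.4074, 1.7778, 1.4074).
‖u_2‖ = 2.7420, so e_2 = (-0.2296, 0.5133, 0.6484, 0.5133).
r_{13} = e_1·a_3 = -4.0415; r_{23} = e_2·a_3 = 0.9320.
u_3 = a_3 + 4.0415·e_1 − 0.9320·e_2 = (0.3251, -2.2562, -0.2709, 2.7438).
‖u_3‖ = 3.5774, so e_3 = (0.0909, -0.6307, -0.0757, 0.7670).

Q = [[0.7698, -0.2296, 0.0909], [-0.1925, 0.5133, -0.6307], [0.5774, 0.6484, -0.0757], [-0.1925, 0.5133, 0.7670]], R = [[5.1962, 2.1170, -4.0415], [0.0000, 2.7420, 0.9320], [0.0000, 0.0000, 3.5774]]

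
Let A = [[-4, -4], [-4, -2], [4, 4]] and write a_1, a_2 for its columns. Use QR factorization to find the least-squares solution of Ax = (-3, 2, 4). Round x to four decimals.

x = (-1.8750, 2.7500)

a_1 = (-4, -4, 4); ‖a_1‖ = 6.9282, so q_1 = (-0.5774, -0.5774, 0.5774).
q_1·a_2 = (-0.5774)·(-4) + (-0.5774)·(-2) + 0.5774·4 = 5.7735.
u_2 = a_2 − 5.7735·q_1 = (-0.6667, 1.3333, 0.6667).
‖u_2‖ = 1.6330, so q_2 = (-0.4082, 0.8165, 0.4082).
Qᵀb = (2.8868, 4.4907).
Back-substitute: x_2 = 4.4907/1.6330 = 2.7500.
x_1 = (2.8868 − 5.7735·2.7500)/6.9282 = -1.8750.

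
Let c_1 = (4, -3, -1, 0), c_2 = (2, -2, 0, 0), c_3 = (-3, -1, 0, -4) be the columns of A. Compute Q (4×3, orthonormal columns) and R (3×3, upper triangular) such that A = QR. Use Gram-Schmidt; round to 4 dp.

q_1 = c_1/‖c_1‖ = (4, -3, -1, 0)/5.0990 = (0.7845, -0.5883, -0.1961, 0.0000).
r_{12} = q_1·c_2 = 2.7456.
u_2 = c_2 − 2.7456·q_1 = (-0.1538, -0.3846, 0.5385, 0.0000).
‖u_2‖ = 0.6794, so q_2 = (-0.2265, -0.5661, 0.7926, 0.0000).
r_{13} = q_1·c_3 = -1.7650; r_{23} = q_2·c_3 = 1.2455.
u_3 = c_3 + 1.7650·q_1 − 1.2455·q_2 = (-1.3333, -1.3333, -1.3333, -4.0000).
‖u_3‖ = 4.6188, so q_3 = (-0.2887, -0.2887, -0.2887, -0.8660).

Q = [[0.7845, -0.2265, -0.2887], [-0.5883, -0.5661, -0.2887], [-0.1961, 0.7926, -0.2887], [0.0000, 0.0000, -0.8660]], R = [[5.0990, 2.7456, -1.7650], [0.0000, 0.6794, 1.2455], [0.0000, 0.0000, 4.6188]]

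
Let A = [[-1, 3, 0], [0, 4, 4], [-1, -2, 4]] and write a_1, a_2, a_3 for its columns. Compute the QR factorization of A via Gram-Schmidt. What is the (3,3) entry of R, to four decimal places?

r_{33} = 4.7683

a_1 = (-1, 0, -1); ‖a_1‖ = 1.4142, so q_1 = (-0.7071, 0.0000, -0.7071).
q_1·a_2 = (-0.7071)·3 + 0.0000·4 + (-0.7071)·(-2) = -0.7071.
u_2 = a_2 + 0.7071·q_1 = (2.5000, 4.0000, -2.5000).
‖u_2‖ = 5.3385, so q_2 = (0.4683, 0.7493, -0.4683).
q_1·a_3 = (-0.7071)·0 + 0.0000·4 + (-0.7071)·4 = -2.8284; q_2·a_3 = 0.4683·0 + 0.7493·4 + (-0.4683)·4 = 1.1239.
u_3 = a_3 + 2.8284·q_1 − 1.1239·q_2 = (-2.5263, 3.1579, 2.5263).
r_{33} = ‖u_3‖ = 4.7683.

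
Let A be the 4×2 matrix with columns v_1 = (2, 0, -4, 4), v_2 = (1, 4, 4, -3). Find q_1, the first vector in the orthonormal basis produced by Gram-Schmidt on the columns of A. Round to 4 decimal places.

q_1 = (0.3333, 0.0000, -0.6667, 0.6667)

v_1 = (2, 0, -4, 4); ‖v_1‖ = 6.0000, so q_1 = (0.3333, 0.0000, -0.6667, 0.6667).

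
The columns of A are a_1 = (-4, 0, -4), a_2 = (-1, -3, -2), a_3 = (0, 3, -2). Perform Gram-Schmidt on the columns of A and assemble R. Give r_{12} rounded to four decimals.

q_1 = a_1/‖a_1‖ = (-4, 0, -4)/5.6569 = (-0.7071, 0.0000, -0.7071).
r_{12} = q_1·a_2 = 2.1213.

r_{12} = 2.1213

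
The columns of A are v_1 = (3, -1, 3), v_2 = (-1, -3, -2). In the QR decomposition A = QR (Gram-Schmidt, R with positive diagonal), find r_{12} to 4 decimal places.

v_1 = (3, -1, 3); ‖v_1‖ = 4.3589, so e_1 = (0.6882, -0.2294, 0.6882).
r_{12} = e_1·v_2 = -1.3765.

r_{12} = -1.3765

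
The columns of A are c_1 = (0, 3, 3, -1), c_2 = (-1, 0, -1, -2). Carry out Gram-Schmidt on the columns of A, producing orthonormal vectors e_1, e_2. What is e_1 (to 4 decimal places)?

c_1 = (0, 3, 3, -1); ‖c_1‖ = 4.3589, so e_1 = (0.0000, 0.6882, 0.6882, -0.2294).

e_1 = (0.0000, 0.6882, 0.6882, -0.2294)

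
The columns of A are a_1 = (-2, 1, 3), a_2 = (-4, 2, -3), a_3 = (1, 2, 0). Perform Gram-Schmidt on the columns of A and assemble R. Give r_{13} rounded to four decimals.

r_{13} = 0.0000

a_1 = (-2, 1, 3); ‖a_1‖ = 3.7417, so q_1 = (-0.5345, 0.2673, 0.8018).
r_{13} = q_1·a_3 = 0.0000.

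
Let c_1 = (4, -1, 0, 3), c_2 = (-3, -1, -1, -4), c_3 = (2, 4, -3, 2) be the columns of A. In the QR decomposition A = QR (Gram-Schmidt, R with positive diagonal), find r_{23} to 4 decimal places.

r_{23} = -2.3857

c_1 = (4, -1, 0, 3); ‖c_1‖ = 5.0990, so q_1 = (0.7845, -0.1961, 0.0000, 0.5883).
q_1·c_2 = 0.7845·(-3) + (-0.1961)·(-1) + 0.0000·(-1) + 0.5883·(-4) = -4.5107.
u_2 = c_2 + 4.5107·q_1 = (0.5385, -1.8846, -1.0000, -1.3462).
‖u_2‖ = 2.5795, so q_2 = (0.2087, -0.7306, -0.3877, -0.5219).
r_{23} = q_2·c_3 = -2.3857.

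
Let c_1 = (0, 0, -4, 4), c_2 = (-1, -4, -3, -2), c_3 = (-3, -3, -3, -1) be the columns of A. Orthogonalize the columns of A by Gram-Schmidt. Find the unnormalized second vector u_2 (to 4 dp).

c_1 = (0, 0, -4, 4); ‖c_1‖ = 5.6569, so q_1 = (0.0000, 0.0000, -0.7071, 0.7071).
q_1·c_2 = 0.0000·(-1) + 0.0000·(-4) + (-0.7071)·(-3) + 0.7071·(-2) = 0.7071.
u_2 = c_2 − 0.7071·q_1 = (-1.0000, -4.0000, -2.5000, -2.5000).

u_2 = (-1.0000, -4.0000, -2.5000, -2.5000)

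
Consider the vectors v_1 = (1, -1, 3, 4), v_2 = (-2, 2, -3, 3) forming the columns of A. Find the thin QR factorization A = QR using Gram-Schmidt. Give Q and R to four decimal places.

Q = [[0.1925, -0.3852], [-0.1925, 0.3852], [0.5774, -0.5670], [0.7698, 0.6178]], R = [[5.1962, -0.1925], [0.0000, 5.0954]]

v_1 = (1, -1, 3, 4); ‖v_1‖ = 5.1962, so e_1 = (0.1925, -0.1925, 0.5774, 0.7698).
e_1·v_2 = 0.1925·(-2) + (-0.1925)·2 + 0.5774·(-3) + 0.7698·3 = -0.1925.
u_2 = v_2 + 0.1925·e_1 = (-1.9630, 1.9630, -2.8889, 3.1481).
‖u_2‖ = 5.0954, so e_2 = (-0.3852, 0.3852, -0.5670, 0.6178).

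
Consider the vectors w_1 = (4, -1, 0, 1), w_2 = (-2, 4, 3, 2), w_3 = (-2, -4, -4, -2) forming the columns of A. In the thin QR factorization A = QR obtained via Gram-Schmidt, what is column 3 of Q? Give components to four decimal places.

e_3 = (-0.2767, -0.2686, -0.3853, 0.8384)

e_1 = w_1/‖w_1‖ = (4, -1, 0, 1)/4.2426 = (0.9428, -0.2357, 0.0000, 0.2357).
r_{12} = e_1·w_2 = -2.3570.
u_2 = w_2 + 2.3570·e_1 = (0.2222, 3.4444, 3.0000, 2.5556).
‖u_2‖ = 5.2387, so e_2 = (0.0424, 0.6575, 0.5727, 0.4878).
r_{13} = e_1·w_3 = -1.4142; r_{23} = e_2·w_3 = -5.9811.
u_3 = w_3 + 1.4142·e_1 + 5.9811·e_2 = (-0.4130, -0.4008, -0.5749, 1.2510).
‖u_3‖ = 1.4922, so e_3 = (-0.2767, -0.2686, -0.3853, 0.8384).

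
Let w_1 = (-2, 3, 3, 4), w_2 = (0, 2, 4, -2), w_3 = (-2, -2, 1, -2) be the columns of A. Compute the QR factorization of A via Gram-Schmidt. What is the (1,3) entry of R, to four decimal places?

r_{13} = -1.1355

w_1 = (-2, 3, 3, 4); ‖w_1‖ = 6.1644, so e_1 = (-0.3244, 0.4867, 0.4867, 0.6489).
r_{13} = e_1·w_3 = -1.1355.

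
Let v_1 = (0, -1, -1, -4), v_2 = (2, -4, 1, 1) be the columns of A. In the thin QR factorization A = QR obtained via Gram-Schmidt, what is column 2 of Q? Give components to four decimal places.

v_1 = (0, -1, -1, -4); ‖v_1‖ = 4.2426, so q_1 = (0.0000, -0.2357, -0.2357, -0.9428).
q_1·v_2 = 0.0000·2 + (-0.2357)·(-4) + (-0.2357)·1 + (-0.9428)·1 = -0.2357.
u_2 = v_2 + 0.2357·q_1 = (2.0000, -4.0556, 0.9444, 0.7778).
‖u_2‖ = 4.6845, so q_2 = (0.4269, -0.8657, 0.2016, 0.1660).

q_2 = (0.4269, -0.8657, 0.2016, 0.1660)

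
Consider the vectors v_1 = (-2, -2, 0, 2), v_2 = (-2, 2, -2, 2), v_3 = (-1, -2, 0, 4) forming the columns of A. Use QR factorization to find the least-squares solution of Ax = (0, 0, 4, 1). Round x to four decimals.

v_1 = (-2, -2, 0, 2); ‖v_1‖ = 3.4641, so q_1 = (-0.5774, -0.5774, 0.0000, 0.5774).
q_1·v_2 = (-0.5774)·(-2) + (-0.5774)·2 + 0.0000·(-2) + 0.5774·2 = 1.1547.
u_2 = v_2 − 1.1547·q_1 = (-1.3333, 2.6667, -2.0000, 1.3333).
‖u_2‖ = 3.8297, so q_2 = (-0.3482, 0.6963, -0.5222, 0.3482).
q_1·v_3 = (-0.5774)·(-1) + (-0.5774)·(-2) + 0.0000·0 + 0.5774·4 = 4.0415; q_2·v_3 = (-0.3482)·(-1) + 0.6963·(-2) + (-0.5222)·0 + 0.3482·4 = 0.3482.
u_3 = v_3 − 4.0415·q_1 − 0.3482·q_2 = (1.4545, 0.0909, 0.1818, 1.5455).
‖u_3‖ = 2.1320, so q_3 = (0.6822, 0.0426, 0.0853, 0.7249).
Qᵀb = (0.5774, -1.7408, 1.0660).
Back-substitute: x_3 = 1.0660/2.1320 = 0.5000.
x_2 = (-1.7408 − 0.3482·0.5000)/3.8297 = -0.5000.
x_1 = (0.5774 − 1.1547·(-0.5000) − 4.0415·0.5000)/3.4641 = -0.2500.

x = (-0.2500, -0.5000, 0.5000)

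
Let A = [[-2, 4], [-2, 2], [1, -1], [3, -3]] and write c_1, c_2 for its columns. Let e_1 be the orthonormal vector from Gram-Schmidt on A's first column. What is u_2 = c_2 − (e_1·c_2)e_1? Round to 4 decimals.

c_1 = (-2, -2, 1, 3); ‖c_1‖ = 4.2426, so e_1 = (-0.4714, -0.4714, 0.2357, 0.7071).
e_1·c_2 = (-0.4714)·4 + (-0.4714)·2 + 0.2357·(-1) + 0.7071·(-3) = -5.1854.
u_2 = c_2 + 5.1854·e_1 = (1.5556, -0.4444, 0.2222, 0.6667).

u_2 = (1.5556, -0.4444, 0.2222, 0.6667)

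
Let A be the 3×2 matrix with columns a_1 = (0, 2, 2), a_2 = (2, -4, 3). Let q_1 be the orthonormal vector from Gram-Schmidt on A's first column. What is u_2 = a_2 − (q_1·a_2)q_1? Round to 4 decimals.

a_1 = (0, 2, 2); ‖a_1‖ = 2.8284, so q_1 = (0.0000, 0.7071, 0.7071).
q_1·a_2 = 0.0000·2 + 0.7071·(-4) + 0.7071·3 = -0.7071.
u_2 = a_2 + 0.7071·q_1 = (2.0000, -3.5000, 3.5000).

u_2 = (2.0000, -3.5000, 3.5000)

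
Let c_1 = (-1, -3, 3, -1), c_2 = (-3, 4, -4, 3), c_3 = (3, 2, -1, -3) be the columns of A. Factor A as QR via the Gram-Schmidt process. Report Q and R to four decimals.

c_1 = (-1, -3, 3, -1); ‖c_1‖ = 4.4721, so q_1 = (-0.2236, -0.6708, 0.6708, -0.2236).
q_1·c_2 = (-0.2236)·(-3) + (-0.6708)·4 + 0.6708·(-4) + (-0.2236)·3 = -5.3666.
u_2 = c_2 + 5.3666·q_1 = (-4.2000, 0.4000, -0.4000, 1.8000).
‖u_2‖ = 4.6043, so q_2 = (-0.9122, 0.0869, -0.0869, 0.3909).
q_1·c_3 = (-0.2236)·3 + (-0.6708)·2 + 0.6708·(-1) + (-0.2236)·(-3) = -2.0125; q_2·c_3 = (-0.9122)·3 + 0.0869·2 + (-0.0869)·(-1) + 0.3909·(-3) = -3.6487.
u_3 = c_3 + 2.0125·q_1 + 3.6487·q_2 = (-0.7783, 0.9670, 0.0330, -2.0236).
‖u_3‖ = 2.3742, so q_3 = (-0.3278, 0.4073, 0.0139, -0.8523).

Q = [[-0.2236, -0.9122, -0.3278], [-0.6708, 0.0869, 0.4073], [0.6708, -0.0869, 0.0139], [-0.2236, 0.3909, -0.8523]], R = [[4.4721, -5.3666, -2.0125], [0.0000, 4.6043, -3.6487], [0.0000, 0.0000, 2.3742]]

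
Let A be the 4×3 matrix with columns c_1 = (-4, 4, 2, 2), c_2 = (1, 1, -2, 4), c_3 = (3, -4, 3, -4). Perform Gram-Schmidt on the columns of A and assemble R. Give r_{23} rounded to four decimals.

c_1 = (-4, 4, 2, 2); ‖c_1‖ = 6.3246, so e_1 = (-0.6325, 0.6325, 0.3162, 0.3162).
e_1·c_2 = (-0.6325)·1 + 0.6325·1 + 0.3162·(-2) + 0.3162·4 = 0.6325.
u_2 = c_2 − 0.6325·e_1 = (1.4000, 0.6000, -2.2000, 3.8000).
‖u_2‖ = 4.6476, so e_2 = (0.3012, 0.1291, -0.4734, 0.8176).
r_{23} = e_2·c_3 = -4.3033.

r_{23} = -4.3033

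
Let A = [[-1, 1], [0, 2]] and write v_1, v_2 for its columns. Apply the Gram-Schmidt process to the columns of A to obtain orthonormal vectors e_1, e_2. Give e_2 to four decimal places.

e_2 = (0.0000, 1.0000)

v_1 = (-1, 0); ‖v_1‖ = 1.0000, so e_1 = (-1.0000, 0.0000).
e_1·v_2 = (-1.0000)·1 + 0.0000·2 = -1.0000.
u_2 = v_2 + 1.0000·e_1 = (0.0000, 2.0000).
‖u_2‖ = 2.0000, so e_2 = (0.0000, 1.0000).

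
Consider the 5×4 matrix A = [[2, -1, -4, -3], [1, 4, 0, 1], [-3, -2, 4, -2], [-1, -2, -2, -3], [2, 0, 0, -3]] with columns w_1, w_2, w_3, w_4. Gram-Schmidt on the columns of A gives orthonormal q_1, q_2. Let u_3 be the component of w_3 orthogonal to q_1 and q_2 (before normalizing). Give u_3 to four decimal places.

u_3 = (-1.1200, -0.7200, 1.3600, -2.2400, 2.4000)

q_1 = w_1/‖w_1‖ = (2, 1, -3, -1, 2)/4.3589 = (0.4588, 0.2294, -0.6882, -0.2294, 0.4588).
r_{12} = q_1·w_2 = 2.2942.
u_2 = w_2 − 2.2942·q_1 = (-2.0526, 3.4737, -0.4211, -1.4737, -1.0526).
‖u_2‖ = 4.4426, so q_2 = (-0.4620, 0.7819, -0.0948, -0.3317, -0.2369).
r_{13} = q_1·w_3 = -4.1295; r_{23} = q_2·w_3 = 2.1325.
u_3 = w_3 + 4.1295·q_1 − 2.1325·q_2 = (-1.1200, -0.7200, 1.3600, -2.2400, 2.4000).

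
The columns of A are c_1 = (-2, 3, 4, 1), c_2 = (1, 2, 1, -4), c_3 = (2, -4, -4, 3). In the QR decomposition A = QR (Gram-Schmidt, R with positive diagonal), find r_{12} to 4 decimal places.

r_{12} = 0.7303

q_1 = c_1/‖c_1‖ = (-2, 3, 4, 1)/5.4772 = (-0.3651, 0.5477, 0.7303, 0.1826).
r_{12} = q_1·c_2 = 0.7303.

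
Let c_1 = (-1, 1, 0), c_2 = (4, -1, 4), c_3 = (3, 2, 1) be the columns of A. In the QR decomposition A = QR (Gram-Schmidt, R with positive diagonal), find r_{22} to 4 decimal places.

c_1 = (-1, 1, 0); ‖c_1‖ = 1.4142, so q_1 = (-0.7071, 0.7071, 0.0000).
q_1·c_2 = (-0.7071)·4 + 0.7071·(-1) + 0.0000·4 = -3.5355.
u_2 = c_2 + 3.5355·q_1 = (1.5000, 1.5000, 4.0000).
r_{22} = ‖u_2‖ = 4.5277.

r_{22} = 4.5277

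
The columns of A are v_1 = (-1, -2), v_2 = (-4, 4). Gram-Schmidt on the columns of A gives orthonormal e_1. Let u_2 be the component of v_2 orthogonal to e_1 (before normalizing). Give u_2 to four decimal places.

u_2 = (-4.8000, 2.4000)

v_1 = (-1, -2); ‖v_1‖ = 2.2361, so e_1 = (-0.4472, -0.8944).
e_1·v_2 = (-0.4472)·(-4) + (-0.8944)·4 = -1.7889.
u_2 = v_2 + 1.7889·e_1 = (-4.8000, 2.4000).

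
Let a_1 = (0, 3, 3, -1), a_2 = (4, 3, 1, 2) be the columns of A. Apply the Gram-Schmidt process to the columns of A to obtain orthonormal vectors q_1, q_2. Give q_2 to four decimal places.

q_2 = (0.8042, 0.2857, -0.1164, 0.5079)

a_1 = (0, 3, 3, -1); ‖a_1‖ = 4.3589, so q_1 = (0.0000, 0.6882, 0.6882, -0.2294).
q_1·a_2 = 0.0000·4 + 0.6882·3 + 0.6882·1 + (-0.2294)·2 = 2.2942.
u_2 = a_2 − 2.2942·q_1 = (4.0000, 1.4211, -0.5789, 2.5263).
‖u_2‖ = 4.9736, so q_2 = (0.8042, 0.2857, -0.1164, 0.5079).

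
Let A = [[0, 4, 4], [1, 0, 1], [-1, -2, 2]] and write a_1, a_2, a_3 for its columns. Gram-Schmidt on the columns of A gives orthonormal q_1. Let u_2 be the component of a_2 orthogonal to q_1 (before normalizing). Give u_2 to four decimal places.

a_1 = (0, 1, -1); ‖a_1‖ = 1.4142, so q_1 = (0.0000, 0.7071, -0.7071).
q_1·a_2 = 0.0000·4 + 0.7071·0 + (-0.7071)·(-2) = 1.4142.
u_2 = a_2 − 1.4142·q_1 = (4.0000, -1.0000, -1.0000).

u_2 = (4.0000, -1.0000, -1.0000)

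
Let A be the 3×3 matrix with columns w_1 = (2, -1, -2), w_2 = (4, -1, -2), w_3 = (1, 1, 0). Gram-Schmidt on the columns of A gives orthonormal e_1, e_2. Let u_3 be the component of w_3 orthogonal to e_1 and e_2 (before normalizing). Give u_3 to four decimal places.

w_1 = (2, -1, -2); ‖w_1‖ = 3.0000, so e_1 = (0.6667, -0.3333, -0.6667).
e_1·w_2 = 0.6667·4 + (-0.3333)·(-1) + (-0.6667)·(-2) = 4.3333.
u_2 = w_2 − 4.3333·e_1 = (1.1111, 0.4444, 0.8889).
‖u_2‖ = 1.4907, so e_2 = (0.7454, 0.2981, 0.5963).
e_1·w_3 = 0.6667·1 + (-0.3333)·1 + (-0.6667)·0 = 0.3333; e_2·w_3 = 0.7454·1 + 0.2981·1 + 0.5963·0 = 1.0435.
u_3 = w_3 − 0.3333·e_1 − 1.0435·e_2 = (0.0000, 0.8000, -0.4000).

u_3 = (0.0000, 0.8000, -0.4000)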